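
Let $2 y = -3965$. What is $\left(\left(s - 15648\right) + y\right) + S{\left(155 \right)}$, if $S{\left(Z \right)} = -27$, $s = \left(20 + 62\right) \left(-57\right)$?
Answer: $- \frac{44663}{2} \approx -22332.0$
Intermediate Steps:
$y = - \frac{3965}{2}$ ($y = \frac{1}{2} \left(-3965\right) = - \frac{3965}{2} \approx -1982.5$)
$s = -4674$ ($s = 82 \left(-57\right) = -4674$)
$\left(\left(s - 15648\right) + y\right) + S{\left(155 \right)} = \left(\left(-4674 - 15648\right) - \frac{3965}{2}\right) - 27 = \left(-20322 - \frac{3965}{2}\right) - 27 = - \frac{44609}{2} - 27 = - \frac{44663}{2}$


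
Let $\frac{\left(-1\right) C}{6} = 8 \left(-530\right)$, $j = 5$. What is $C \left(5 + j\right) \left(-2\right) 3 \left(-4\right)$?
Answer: $6105600$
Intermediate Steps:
$C = 25440$ ($C = - 6 \cdot 8 \left(-530\right) = \left(-6\right) \left(-4240\right) = 25440$)
$C \left(5 + j\right) \left(-2\right) 3 \left(-4\right) = 25440 \left(5 + 5\right) \left(-2\right) 3 \left(-4\right) = 25440 \cdot 10 \left(\left(-6\right) \left(-4\right)\right) = 25440 \cdot 10 \cdot 24 = 25440 \cdot 240 = 6105600$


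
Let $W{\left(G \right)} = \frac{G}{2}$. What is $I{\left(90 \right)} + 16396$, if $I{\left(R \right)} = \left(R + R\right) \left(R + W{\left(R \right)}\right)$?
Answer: $40696$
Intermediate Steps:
$W{\left(G \right)} = \frac{G}{2}$ ($W{\left(G \right)} = G \frac{1}{2} = \frac{G}{2}$)
$I{\left(R \right)} = 3 R^{2}$ ($I{\left(R \right)} = \left(R + R\right) \left(R + \frac{R}{2}\right) = 2 R \frac{3 R}{2} = 3 R^{2}$)
$I{\left(90 \right)} + 16396 = 3 \cdot 90^{2} + 16396 = 3 \cdot 8100 + 16396 = 24300 + 16396 = 40696$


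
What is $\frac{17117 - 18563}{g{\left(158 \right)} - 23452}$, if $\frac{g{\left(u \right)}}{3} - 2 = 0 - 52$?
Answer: $\frac{723}{11801} \approx 0.061266$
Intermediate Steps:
$g{\left(u \right)} = -150$ ($g{\left(u \right)} = 6 + 3 \left(0 - 52\right) = 6 + 3 \left(-52\right) = 6 - 156 = -150$)
$\frac{17117 - 18563}{g{\left(158 \right)} - 23452} = \frac{17117 - 18563}{-150 - 23452} = - \frac{1446}{-23602} = \left(-1446\right) \left(- \frac{1}{23602}\right) = \frac{723}{11801}$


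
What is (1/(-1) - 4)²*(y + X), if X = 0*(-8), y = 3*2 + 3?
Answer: 225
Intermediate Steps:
y = 9 (y = 6 + 3 = 9)
X = 0
(1/(-1) - 4)²*(y + X) = (1/(-1) - 4)²*(9 + 0) = (-1 - 4)²*9 = (-5)²*9 = 25*9 = 225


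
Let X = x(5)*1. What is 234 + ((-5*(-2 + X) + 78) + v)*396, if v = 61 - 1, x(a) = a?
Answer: 48942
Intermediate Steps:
X = 5 (X = 5*1 = 5)
v = 60
234 + ((-5*(-2 + X) + 78) + v)*396 = 234 + ((-5*(-2 + 5) + 78) + 60)*396 = 234 + ((-5*3 + 78) + 60)*396 = 234 + ((-15 + 78) + 60)*396 = 234 + (63 + 60)*396 = 234 + 123*396 = 234 + 48708 = 48942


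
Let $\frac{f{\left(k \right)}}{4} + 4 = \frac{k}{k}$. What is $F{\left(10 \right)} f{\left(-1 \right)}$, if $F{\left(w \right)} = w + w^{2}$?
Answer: $-1320$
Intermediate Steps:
$f{\left(k \right)} = -12$ ($f{\left(k \right)} = -16 + 4 \frac{k}{k} = -16 + 4 \cdot 1 = -16 + 4 = -12$)
$F{\left(10 \right)} f{\left(-1 \right)} = 10 \left(1 + 10\right) \left(-12\right) = 10 \cdot 11 \left(-12\right) = 110 \left(-12\right) = -1320$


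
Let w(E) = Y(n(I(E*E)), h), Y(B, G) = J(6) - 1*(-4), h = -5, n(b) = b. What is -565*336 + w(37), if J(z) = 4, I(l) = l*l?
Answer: -189832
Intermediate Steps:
I(l) = l²
Y(B, G) = 8 (Y(B, G) = 4 - 1*(-4) = 4 + 4 = 8)
w(E) = 8
-565*336 + w(37) = -565*336 + 8 = -189840 + 8 = -189832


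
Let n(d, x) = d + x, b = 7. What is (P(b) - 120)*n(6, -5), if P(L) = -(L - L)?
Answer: -120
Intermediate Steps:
P(L) = 0 (P(L) = -1*0 = 0)
(P(b) - 120)*n(6, -5) = (0 - 120)*(6 - 5) = -120*1 = -120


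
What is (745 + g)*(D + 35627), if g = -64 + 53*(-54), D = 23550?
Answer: -129065037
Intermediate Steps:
g = -2926 (g = -64 - 2862 = -2926)
(745 + g)*(D + 35627) = (745 - 2926)*(23550 + 35627) = -2181*59177 = -129065037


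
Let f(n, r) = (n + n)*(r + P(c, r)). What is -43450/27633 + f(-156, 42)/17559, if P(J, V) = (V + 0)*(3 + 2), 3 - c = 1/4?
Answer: -326172838/53911983 ≈ -6.0501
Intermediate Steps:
c = 11/4 (c = 3 - 1/4 = 3 - 1*¼ = 3 - ¼ = 11/4 ≈ 2.7500)
P(J, V) = 5*V (P(J, V) = V*5 = 5*V)
f(n, r) = 12*n*r (f(n, r) = (n + n)*(r + 5*r) = (2*n)*(6*r) = 12*n*r)
-43450/27633 + f(-156, 42)/17559 = -43450/27633 + (12*(-156)*42)/17559 = -43450*1/27633 - 78624*1/17559 = -43450/27633 - 8736/1951 = -326172838/53911983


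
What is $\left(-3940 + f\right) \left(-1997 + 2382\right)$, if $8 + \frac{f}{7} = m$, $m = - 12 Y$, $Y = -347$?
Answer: $9683520$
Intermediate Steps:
$m = 4164$ ($m = \left(-12\right) \left(-347\right) = 4164$)
$f = 29092$ ($f = -56 + 7 \cdot 4164 = -56 + 29148 = 29092$)
$\left(-3940 + f\right) \left(-1997 + 2382\right) = \left(-3940 + 29092\right) \left(-1997 + 2382\right) = 25152 \cdot 385 = 9683520$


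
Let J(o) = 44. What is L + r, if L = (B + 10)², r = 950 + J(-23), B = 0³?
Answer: 1094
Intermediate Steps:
B = 0
r = 994 (r = 950 + 44 = 994)
L = 100 (L = (0 + 10)² = 10² = 100)
L + r = 100 + 994 = 1094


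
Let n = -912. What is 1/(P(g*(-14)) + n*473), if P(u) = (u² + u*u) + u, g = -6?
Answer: -1/417180 ≈ -2.3970e-6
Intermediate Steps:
P(u) = u + 2*u² (P(u) = (u² + u²) + u = 2*u² + u = u + 2*u²)
1/(P(g*(-14)) + n*473) = 1/((-6*(-14))*(1 + 2*(-6*(-14))) - 912*473) = 1/(84*(1 + 2*84) - 431376) = 1/(84*(1 + 168) - 431376) = 1/(84*169 - 431376) = 1/(14196 - 431376) = 1/(-417180) = -1/417180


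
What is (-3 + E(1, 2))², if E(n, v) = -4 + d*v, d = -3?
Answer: 169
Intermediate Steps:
E(n, v) = -4 - 3*v
(-3 + E(1, 2))² = (-3 + (-4 - 3*2))² = (-3 + (-4 - 6))² = (-3 - 10)² = (-13)² = 169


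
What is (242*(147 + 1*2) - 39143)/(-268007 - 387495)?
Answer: 3085/655502 ≈ 0.0047063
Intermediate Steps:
(242*(147 + 1*2) - 39143)/(-268007 - 387495) = (242*(147 + 2) - 39143)/(-655502) = (242*149 - 39143)*(-1/655502) = (36058 - 39143)*(-1/655502) = -3085*(-1/655502) = 3085/655502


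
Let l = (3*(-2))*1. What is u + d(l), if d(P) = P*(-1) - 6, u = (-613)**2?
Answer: 375769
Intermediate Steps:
l = -6 (l = -6*1 = -6)
u = 375769
d(P) = -6 - P (d(P) = -P - 6 = -6 - P)
u + d(l) = 375769 + (-6 - 1*(-6)) = 375769 + (-6 + 6) = 375769 + 0 = 375769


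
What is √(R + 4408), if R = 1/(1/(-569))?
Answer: √3839 ≈ 61.960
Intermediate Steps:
R = -569 (R = 1/(-1/569) = -569)
√(R + 4408) = √(-569 + 4408) = √3839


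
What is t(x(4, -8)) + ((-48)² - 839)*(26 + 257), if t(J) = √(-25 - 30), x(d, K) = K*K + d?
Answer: 414595 + I*√55 ≈ 4.146e+5 + 7.4162*I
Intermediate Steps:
x(d, K) = d + K² (x(d, K) = K² + d = d + K²)
t(J) = I*√55 (t(J) = √(-55) = I*√55)
t(x(4, -8)) + ((-48)² - 839)*(26 + 257) = I*√55 + ((-48)² - 839)*(26 + 257) = I*√55 + (2304 - 839)*283 = I*√55 + 1465*283 = I*√55 + 414595 = 414595 + I*√55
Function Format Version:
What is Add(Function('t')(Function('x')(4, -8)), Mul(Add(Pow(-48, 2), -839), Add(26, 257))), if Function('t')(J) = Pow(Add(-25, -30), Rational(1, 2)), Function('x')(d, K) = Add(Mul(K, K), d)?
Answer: Add(414595, Mul(I, Pow(55, Rational(1, 2)))) ≈ Add(4.1460e+5, Mul(7.4162, I))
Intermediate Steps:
Function('x')(d, K) = Add(d, Pow(K, 2)) (Function('x')(d, K) = Add(Pow(K, 2), d) = Add(d, Pow(K, 2)))
Function('t')(J) = Mul(I, Pow(55, Rational(1, 2))) (Function('t')(J) = Pow(-55, Rational(1, 2)) = Mul(I, Pow(55, Rational(1, 2))))
Add(Function('t')(Function('x')(4, -8)), Mul(Add(Pow(-48, 2), -839), Add(26, 257))) = Add(Mul(I, Pow(55, Rational(1, 2))), Mul(Add(Pow(-48, 2), -839), Add(26, 257))) = Add(Mul(I, Pow(55, Rational(1, 2))), Mul(Add(2304, -839), 283)) = Add(Mul(I, Pow(55, Rational(1, 2))), Mul(1465, 283)) = Add(Mul(I, Pow(55, Rational(1, 2))), 414595) = Add(414595, Mul(I, Pow(55, Rational(1, 2))))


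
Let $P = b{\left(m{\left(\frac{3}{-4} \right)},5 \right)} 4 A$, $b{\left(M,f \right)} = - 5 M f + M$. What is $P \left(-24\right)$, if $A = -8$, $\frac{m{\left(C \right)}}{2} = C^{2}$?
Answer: $-20736$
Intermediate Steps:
$m{\left(C \right)} = 2 C^{2}$
$b{\left(M,f \right)} = M - 5 M f$ ($b{\left(M,f \right)} = - 5 M f + M = M - 5 M f$)
$P = 864$ ($P = 2 \left(\frac{3}{-4}\right)^{2} \left(1 - 25\right) 4 \left(-8\right) = 2 \left(3 \left(- \frac{1}{4}\right)\right)^{2} \left(1 - 25\right) 4 \left(-8\right) = 2 \left(- \frac{3}{4}\right)^{2} \left(-24\right) 4 \left(-8\right) = 2 \cdot \frac{9}{16} \left(-24\right) 4 \left(-8\right) = \frac{9}{8} \left(-24\right) 4 \left(-8\right) = \left(-27\right) 4 \left(-8\right) = \left(-108\right) \left(-8\right) = 864$)
$P \left(-24\right) = 864 \left(-24\right) = -20736$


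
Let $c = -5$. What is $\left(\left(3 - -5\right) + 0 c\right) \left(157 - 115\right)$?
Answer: $336$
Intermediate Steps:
$\left(\left(3 - -5\right) + 0 c\right) \left(157 - 115\right) = \left(\left(3 - -5\right) + 0 \left(-5\right)\right) \left(157 - 115\right) = \left(\left(3 + 5\right) + 0\right) 42 = \left(8 + 0\right) 42 = 8 \cdot 42 = 336$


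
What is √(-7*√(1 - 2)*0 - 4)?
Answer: 2*I ≈ 2.0*I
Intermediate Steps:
√(-7*√(1 - 2)*0 - 4) = √(-7*I*0 - 4) = √(0 - 4) = √(-4) = 2*I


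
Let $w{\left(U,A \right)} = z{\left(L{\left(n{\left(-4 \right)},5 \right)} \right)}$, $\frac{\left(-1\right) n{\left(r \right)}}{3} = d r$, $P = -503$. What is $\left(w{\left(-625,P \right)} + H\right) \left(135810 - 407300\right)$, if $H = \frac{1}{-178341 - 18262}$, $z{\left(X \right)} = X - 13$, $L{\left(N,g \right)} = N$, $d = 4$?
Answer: $- \frac{1868150924960}{196603} \approx -9.5021 \cdot 10^{6}$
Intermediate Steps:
$n{\left(r \right)} = - 12 r$ ($n{\left(r \right)} = - 3 \cdot 4 r = - 12 r$)
$z{\left(X \right)} = -13 + X$ ($z{\left(X \right)} = X - 13 = -13 + X$)
$w{\left(U,A \right)} = 35$ ($w{\left(U,A \right)} = -13 - -48 = -13 + 48 = 35$)
$H = - \frac{1}{196603}$ ($H = \frac{1}{-196603} = - \frac{1}{196603} \approx -5.0864 \cdot 10^{-6}$)
$\left(w{\left(-625,P \right)} + H\right) \left(135810 - 407300\right) = \left(35 - \frac{1}{196603}\right) \left(135810 - 407300\right) = \frac{6881104}{196603} \left(-271490\right) = - \frac{1868150924960}{196603}$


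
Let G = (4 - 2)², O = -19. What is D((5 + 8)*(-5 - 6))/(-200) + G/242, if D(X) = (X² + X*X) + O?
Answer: -4945959/24200 ≈ -204.38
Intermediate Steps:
D(X) = -19 + 2*X² (D(X) = (X² + X*X) - 19 = (X² + X²) - 19 = 2*X² - 19 = -19 + 2*X²)
G = 4 (G = 2² = 4)
D((5 + 8)*(-5 - 6))/(-200) + G/242 = (-19 + 2*((5 + 8)*(-5 - 6))²)/(-200) + 4/242 = (-19 + 2*(13*(-11))²)*(-1/200) + 4*(1/242) = (-19 + 2*(-143)²)*(-1/200) + 2/121 = (-19 + 2*20449)*(-1/200) + 2/121 = (-19 + 40898)*(-1/200) + 2/121 = 40879*(-1/200) + 2/121 = -40879/200 + 2/121 = -4945959/24200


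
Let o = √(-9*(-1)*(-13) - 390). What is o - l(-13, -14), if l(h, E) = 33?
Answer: -33 + 13*I*√3 ≈ -33.0 + 22.517*I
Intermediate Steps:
o = 13*I*√3 (o = √(9*(-13) - 390) = √(-117 - 390) = √(-507) = 13*I*√3 ≈ 22.517*I)
o - l(-13, -14) = 13*I*√3 - 1*33 = 13*I*√3 - 33 = -33 + 13*I*√3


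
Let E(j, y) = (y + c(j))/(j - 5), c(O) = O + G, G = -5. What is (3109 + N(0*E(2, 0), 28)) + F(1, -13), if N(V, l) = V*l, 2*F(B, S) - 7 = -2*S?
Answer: 6251/2 ≈ 3125.5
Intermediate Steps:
c(O) = -5 + O (c(O) = O - 5 = -5 + O)
F(B, S) = 7/2 - S (F(B, S) = 7/2 + (-2*S)/2 = 7/2 - S)
E(j, y) = (-5 + j + y)/(-5 + j) (E(j, y) = (y + (-5 + j))/(j - 5) = (-5 + j + y)/(-5 + j))
(3109 + N(0*E(2, 0), 28)) + F(1, -13) = (3109 + (0*((-5 + 2 + 0)/(-5 + 2)))*28) + (7/2 - 1*(-13)) = (3109 + (0*(-3/(-3)))*28) + (7/2 + 13) = (3109 + (0*(-⅓*(-3)))*28) + 33/2 = (3109 + (0*1)*28) + 33/2 = (3109 + 0*28) + 33/2 = (3109 + 0) + 33/2 = 3109 + 33/2 = 6251/2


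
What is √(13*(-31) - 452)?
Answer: 3*I*√95 ≈ 29.24*I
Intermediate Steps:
√(13*(-31) - 452) = √(-403 - 452) = √(-855) = 3*I*√95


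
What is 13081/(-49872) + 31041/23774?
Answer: 618544529/592828464 ≈ 1.0434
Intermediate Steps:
13081/(-49872) + 31041/23774 = 13081*(-1/49872) + 31041*(1/23774) = -13081/49872 + 31041/23774 = 618544529/592828464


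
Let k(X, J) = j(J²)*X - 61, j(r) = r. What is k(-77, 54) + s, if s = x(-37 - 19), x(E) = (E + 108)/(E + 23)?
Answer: -7411621/33 ≈ -2.2459e+5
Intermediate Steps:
k(X, J) = -61 + X*J² (k(X, J) = J²*X - 61 = X*J² - 61 = -61 + X*J²)
x(E) = (108 + E)/(23 + E)
s = -52/33 (s = (108 + (-37 - 19))/(23 + (-37 - 19)) = (108 - 56)/(23 - 56) = 52/(-33) = -1/33*52 = -52/33 ≈ -1.5758)
k(-77, 54) + s = (-61 - 77*54²) - 52/33 = (-61 - 77*2916) - 52/33 = (-61 - 224532) - 52/33 = -224593 - 52/33 = -7411621/33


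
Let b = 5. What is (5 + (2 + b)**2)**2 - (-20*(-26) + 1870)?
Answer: 526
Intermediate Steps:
(5 + (2 + b)**2)**2 - (-20*(-26) + 1870) = (5 + (2 + 5)**2)**2 - (-20*(-26) + 1870) = (5 + 7**2)**2 - (520 + 1870) = (5 + 49)**2 - 1*2390 = 54**2 - 2390 = 2916 - 2390 = 526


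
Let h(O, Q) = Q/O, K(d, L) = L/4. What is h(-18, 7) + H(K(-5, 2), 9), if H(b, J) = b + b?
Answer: 11/18 ≈ 0.61111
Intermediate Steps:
K(d, L) = L/4 (K(d, L) = L*(¼) = L/4)
H(b, J) = 2*b
h(-18, 7) + H(K(-5, 2), 9) = 7/(-18) + 2*((¼)*2) = 7*(-1/18) + 2*(½) = -7/18 + 1 = 11/18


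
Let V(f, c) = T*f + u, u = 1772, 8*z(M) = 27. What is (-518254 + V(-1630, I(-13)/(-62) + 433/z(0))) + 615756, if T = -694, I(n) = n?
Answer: 1230494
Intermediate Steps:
z(M) = 27/8 (z(M) = (⅛)*27 = 27/8)
V(f, c) = 1772 - 694*f (V(f, c) = -694*f + 1772 = 1772 - 694*f)
(-518254 + V(-1630, I(-13)/(-62) + 433/z(0))) + 615756 = (-518254 + (1772 - 694*(-1630))) + 615756 = (-518254 + (1772 + 1131220)) + 615756 = (-518254 + 1132992) + 615756 = 614738 + 615756 = 1230494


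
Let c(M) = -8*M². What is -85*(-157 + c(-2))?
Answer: 16065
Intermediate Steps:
-85*(-157 + c(-2)) = -85*(-157 - 8*(-2)²) = -85*(-157 - 8*4) = -85*(-157 - 32) = -85*(-189) = 16065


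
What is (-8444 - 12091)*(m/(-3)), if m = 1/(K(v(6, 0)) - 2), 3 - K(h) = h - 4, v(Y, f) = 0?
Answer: 1369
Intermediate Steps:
K(h) = 7 - h (K(h) = 3 - (h - 4) = 3 - (-4 + h) = 3 + (4 - h) = 7 - h)
m = 1/5 (m = 1/((7 - 1*0) - 2) = 1/((7 + 0) - 2) = 1/(7 - 2) = 1/5 ≈ 0.20000)
(-8444 - 12091)*(m/(-3)) = (-8444 - 12091)*((1/5)/(-3)) = -4107*(-1)/3 = -20535*(-1/15) = 1369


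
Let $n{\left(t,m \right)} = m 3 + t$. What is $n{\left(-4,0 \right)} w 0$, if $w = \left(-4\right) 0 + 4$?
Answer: $0$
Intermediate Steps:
$w = 4$ ($w = 0 + 4 = 4$)
$n{\left(t,m \right)} = t + 3 m$ ($n{\left(t,m \right)} = 3 m + t = t + 3 m$)
$n{\left(-4,0 \right)} w 0 = \left(-4 + 3 \cdot 0\right) 4 \cdot 0 = \left(-4 + 0\right) 4 \cdot 0 = \left(-4\right) 4 \cdot 0 = \left(-16\right) 0 = 0$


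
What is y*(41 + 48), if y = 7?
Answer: 623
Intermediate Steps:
y*(41 + 48) = 7*(41 + 48) = 7*89 = 623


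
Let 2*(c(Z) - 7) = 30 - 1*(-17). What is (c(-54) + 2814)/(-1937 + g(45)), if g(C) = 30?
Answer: -5689/3814 ≈ -1.4916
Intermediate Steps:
c(Z) = 61/2 (c(Z) = 7 + (30 - 1*(-17))/2 = 7 + (30 + 17)/2 = 7 + (½)*47 = 7 + 47/2 = 61/2)
(c(-54) + 2814)/(-1937 + g(45)) = (61/2 + 2814)/(-1937 + 30) = (5689/2)/(-1907) = (5689/2)*(-1/1907) = -5689/3814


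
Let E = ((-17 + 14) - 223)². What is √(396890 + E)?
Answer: 3*√49774 ≈ 669.30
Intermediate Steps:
E = 51076 (E = (-3 - 223)² = (-226)² = 51076)
√(396890 + E) = √(396890 + 51076) = √447966 = 3*√49774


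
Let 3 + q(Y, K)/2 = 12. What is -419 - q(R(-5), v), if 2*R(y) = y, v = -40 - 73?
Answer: -437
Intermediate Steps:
v = -113
R(y) = y/2
q(Y, K) = 18 (q(Y, K) = -6 + 2*12 = -6 + 24 = 18)
-419 - q(R(-5), v) = -419 - 1*18 = -419 - 18 = -437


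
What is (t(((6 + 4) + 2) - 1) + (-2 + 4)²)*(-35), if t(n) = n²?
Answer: -4375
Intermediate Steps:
(t(((6 + 4) + 2) - 1) + (-2 + 4)²)*(-35) = ((((6 + 4) + 2) - 1)² + (-2 + 4)²)*(-35) = (((10 + 2) - 1)² + 2²)*(-35) = ((12 - 1)² + 4)*(-35) = (11² + 4)*(-35) = (121 + 4)*(-35) = 125*(-35) = -4375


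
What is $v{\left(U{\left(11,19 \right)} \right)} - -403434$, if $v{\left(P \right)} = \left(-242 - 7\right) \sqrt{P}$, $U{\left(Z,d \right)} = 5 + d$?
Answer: $403434 - 498 \sqrt{6} \approx 4.0221 \cdot 10^{5}$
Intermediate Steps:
$v{\left(P \right)} = - 249 \sqrt{P}$
$v{\left(U{\left(11,19 \right)} \right)} - -403434 = - 249 \sqrt{5 + 19} - -403434 = - 249 \sqrt{24} + 403434 = - 249 \cdot 2 \sqrt{6} + 403434 = - 498 \sqrt{6} + 403434 = 403434 - 498 \sqrt{6}$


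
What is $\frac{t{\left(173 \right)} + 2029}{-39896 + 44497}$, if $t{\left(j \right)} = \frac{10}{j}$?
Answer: $\frac{351027}{795973} \approx 0.441$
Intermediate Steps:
$\frac{t{\left(173 \right)} + 2029}{-39896 + 44497} = \frac{\frac{10}{173} + 2029}{-39896 + 44497} = \frac{10 \cdot \frac{1}{173} + 2029}{4601} = \left(\frac{10}{173} + 2029\right) \frac{1}{4601} = \frac{351027}{173} \cdot \frac{1}{4601} = \frac{351027}{795973}$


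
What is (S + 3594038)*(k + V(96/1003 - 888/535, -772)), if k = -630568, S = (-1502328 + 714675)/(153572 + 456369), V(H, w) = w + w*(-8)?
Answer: -1370453477722058220/609941 ≈ -2.2469e+12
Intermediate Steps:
V(H, w) = -7*w (V(H, w) = w - 8*w = -7*w)
S = -787653/609941 ≈ -1.2914
(S + 3594038)*(k + V(96/1003 - 888/535, -772)) = (-787653/609941 + 3594038)*(-630568 - 7*(-772)) = 2192150344105*(-630568 + 5404)/609941 = (2192150344105/609941)*(-625164) = -1370453477722058220/609941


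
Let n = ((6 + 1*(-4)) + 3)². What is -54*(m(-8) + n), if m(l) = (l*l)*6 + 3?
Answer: -22248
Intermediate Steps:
n = 25 (n = ((6 - 4) + 3)² = (2 + 3)² = 5² = 25)
m(l) = 3 + 6*l² (m(l) = l²*6 + 3 = 6*l² + 3 = 3 + 6*l²)
-54*(m(-8) + n) = -54*((3 + 6*(-8)²) + 25) = -54*((3 + 6*64) + 25) = -54*((3 + 384) + 25) = -54*(387 + 25) = -54*412 = -22248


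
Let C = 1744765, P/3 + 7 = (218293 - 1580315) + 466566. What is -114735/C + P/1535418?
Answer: -324218912521/178596239118 ≈ -1.8154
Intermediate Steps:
P = -2686389 (P = -21 + 3*((218293 - 1580315) + 466566) = -21 + 3*(-1362022 + 466566) = -21 + 3*(-895456) = -21 - 2686368 = -2686389)
-114735/C + P/1535418 = -114735/1744765 - 2686389/1535418 = -114735*1/1744765 - 2686389*1/1535418 = -22947/348953 - 895463/511806 = -324218912521/178596239118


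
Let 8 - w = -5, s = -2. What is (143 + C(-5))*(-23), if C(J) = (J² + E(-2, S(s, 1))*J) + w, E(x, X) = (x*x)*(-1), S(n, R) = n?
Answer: -4623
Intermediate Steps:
w = 13 (w = 8 - 1*(-5) = 8 + 5 = 13)
E(x, X) = -x² (E(x, X) = x²*(-1) = -x²)
C(J) = 13 + J² - 4*J (C(J) = (J² + (-1*(-2)²)*J) + 13 = (J² + (-1*4)*J) + 13 = (J² - 4*J) + 13 = 13 + J² - 4*J)
(143 + C(-5))*(-23) = (143 + (13 + (-5)² - 4*(-5)))*(-23) = (143 + (13 + 25 + 20))*(-23) = (143 + 58)*(-23) = 201*(-23) = -4623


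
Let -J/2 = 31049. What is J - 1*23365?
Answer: -85463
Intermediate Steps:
J = -62098 (J = -2*31049 = -62098)
J - 1*23365 = -62098 - 1*23365 = -62098 - 23365 = -85463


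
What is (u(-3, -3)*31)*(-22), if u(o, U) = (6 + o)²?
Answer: -6138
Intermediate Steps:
(u(-3, -3)*31)*(-22) = ((6 - 3)²*31)*(-22) = (3²*31)*(-22) = (9*31)*(-22) = 279*(-22) = -6138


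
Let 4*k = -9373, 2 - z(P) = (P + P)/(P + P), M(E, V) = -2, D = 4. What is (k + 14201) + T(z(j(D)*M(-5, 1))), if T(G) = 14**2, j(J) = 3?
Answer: 48215/4 ≈ 12054.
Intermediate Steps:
z(P) = 1 (z(P) = 2 - (P + P)/(P + P) = 2 - 2*P/(2*P) = 2 - 2*P*1/(2*P) = 2 - 1*1 = 2 - 1 = 1)
k = -9373/4 (k = (1/4)*(-9373) = -9373/4 ≈ -2343.3)
T(G) = 196
(k + 14201) + T(z(j(D)*M(-5, 1))) = (-9373/4 + 14201) + 196 = 47431/4 + 196 = 48215/4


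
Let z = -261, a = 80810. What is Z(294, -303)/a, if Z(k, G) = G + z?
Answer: -282/40405 ≈ -0.0069793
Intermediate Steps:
Z(k, G) = -261 + G (Z(k, G) = G - 261 = -261 + G)
Z(294, -303)/a = (-261 - 303)/80810 = -564*1/80810 = -282/40405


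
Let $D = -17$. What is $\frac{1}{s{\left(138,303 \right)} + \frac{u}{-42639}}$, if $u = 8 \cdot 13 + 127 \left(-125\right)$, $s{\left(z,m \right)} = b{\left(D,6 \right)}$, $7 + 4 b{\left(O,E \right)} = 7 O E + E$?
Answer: $- \frac{56852}{10141267} \approx -0.005606$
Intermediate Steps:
$b{\left(O,E \right)} = - \frac{7}{4} + \frac{E}{4} + \frac{7 E O}{4}$ ($b{\left(O,E \right)} = - \frac{7}{4} + \frac{7 O E + E}{4} = - \frac{7}{4} + \frac{7 E O + E}{4} = - \frac{7}{4} + \frac{E + 7 E O}{4} = - \frac{7}{4} + \left(\frac{E}{4} + \frac{7 E O}{4}\right) = - \frac{7}{4} + \frac{E}{4} + \frac{7 E O}{4}$)
$s{\left(z,m \right)} = - \frac{715}{4}$ ($s{\left(z,m \right)} = - \frac{7}{4} + \frac{1}{4} \cdot 6 + \frac{7}{4} \cdot 6 \left(-17\right) = - \frac{7}{4} + \frac{3}{2} - \frac{357}{2} = - \frac{715}{4}$)
$u = -15771$ ($u = 104 - 15875 = -15771$)
$\frac{1}{s{\left(138,303 \right)} + \frac{u}{-42639}} = \frac{1}{- \frac{715}{4} - \frac{15771}{-42639}} = \frac{1}{- \frac{715}{4} - - \frac{5257}{14213}} = \frac{1}{- \frac{715}{4} + \frac{5257}{14213}} = \frac{1}{- \frac{10141267}{56852}} = - \frac{56852}{10141267}$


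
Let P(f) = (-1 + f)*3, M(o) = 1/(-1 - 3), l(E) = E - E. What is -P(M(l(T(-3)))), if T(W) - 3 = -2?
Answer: 15/4 ≈ 3.7500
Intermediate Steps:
T(W) = 1 (T(W) = 3 - 2 = 1)
l(E) = 0
M(o) = -¼ (M(o) = 1/(-4) = -¼)
P(f) = -3 + 3*f
-P(M(l(T(-3)))) = -(-3 + 3*(-¼)) = -(-3 - ¾) = -1*(-15/4) = 15/4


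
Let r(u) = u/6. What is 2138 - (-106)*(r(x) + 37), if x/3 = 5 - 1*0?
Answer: 6325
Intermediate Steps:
x = 15 (x = 3*(5 - 1*0) = 3*(5 + 0) = 3*5 = 15)
r(u) = u/6 (r(u) = u*(⅙) = u/6)
2138 - (-106)*(r(x) + 37) = 2138 - (-106)*((⅙)*15 + 37) = 2138 - (-106)*(5/2 + 37) = 2138 - (-106)*79/2 = 2138 - 1*(-4187) = 2138 + 4187 = 6325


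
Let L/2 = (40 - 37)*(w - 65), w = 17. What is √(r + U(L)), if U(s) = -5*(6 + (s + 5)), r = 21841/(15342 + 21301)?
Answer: 2*√465113226657/36643 ≈ 37.224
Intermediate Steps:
L = -288 (L = 2*((40 - 37)*(17 - 65)) = 2*(3*(-48)) = 2*(-144) = -288)
r = 21841/36643 ≈ 0.59605
U(s) = -55 - 5*s (U(s) = -5*(6 + (5 + s)) = -5*(11 + s) = -55 - 5*s)
√(r + U(L)) = √(21841/36643 + (-55 - 5*(-288))) = √(21841/36643 + (-55 + 1440)) = √(21841/36643 + 1385) = √(50772396/36643) = 2*√465113226657/36643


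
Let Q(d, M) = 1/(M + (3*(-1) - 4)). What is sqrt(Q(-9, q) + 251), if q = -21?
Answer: sqrt(49189)/14 ≈ 15.842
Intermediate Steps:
Q(d, M) = 1/(-7 + M) (Q(d, M) = 1/(M + (-3 - 4)) = 1/(M - 7) = 1/(-7 + M))
sqrt(Q(-9, q) + 251) = sqrt(1/(-7 - 21) + 251) = sqrt(1/(-28) + 251) = sqrt(-1/28 + 251) = sqrt(7027/28) = sqrt(49189)/14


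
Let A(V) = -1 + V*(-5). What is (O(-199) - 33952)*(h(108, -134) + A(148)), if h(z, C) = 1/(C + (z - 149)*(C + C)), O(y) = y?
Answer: 274670106763/10854 ≈ 2.5306e+7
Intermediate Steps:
h(z, C) = 1/(C + 2*C*(-149 + z)) (h(z, C) = 1/(C + (-149 + z)*(2*C)) = 1/(C + 2*C*(-149 + z)))
A(V) = -1 - 5*V
(O(-199) - 33952)*(h(108, -134) + A(148)) = (-199 - 33952)*(1/((-134)*(-297 + 2*108)) + (-1 - 5*148)) = -34151*(-1/(134*(-297 + 216)) + (-1 - 740)) = -34151*(-1/134/(-81) - 741) = -34151*(-1/134*(-1/81) - 741) = -34151*(1/10854 - 741) = -34151*(-8042813/10854) = 274670106763/10854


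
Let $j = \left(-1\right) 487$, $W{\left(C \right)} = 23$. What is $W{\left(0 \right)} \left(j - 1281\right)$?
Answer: $-40664$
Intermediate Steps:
$j = -487$
$W{\left(0 \right)} \left(j - 1281\right) = 23 \left(-487 - 1281\right) = 23 \left(-1768\right) = -40664$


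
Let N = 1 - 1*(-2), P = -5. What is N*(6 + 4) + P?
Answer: 25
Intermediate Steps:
N = 3 (N = 1 + 2 = 3)
N*(6 + 4) + P = 3*(6 + 4) - 5 = 3*10 - 5 = 30 - 5 = 25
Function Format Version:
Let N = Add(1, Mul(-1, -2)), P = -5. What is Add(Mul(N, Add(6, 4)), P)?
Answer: 25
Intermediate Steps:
N = 3 (N = Add(1, 2) = 3)
Add(Mul(N, Add(6, 4)), P) = Add(Mul(3, Add(6, 4)), -5) = Add(Mul(3, 10), -5) = Add(30, -5) = 25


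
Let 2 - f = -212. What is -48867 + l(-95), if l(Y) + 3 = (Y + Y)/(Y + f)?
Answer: -5815720/119 ≈ -48872.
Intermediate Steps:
f = 214 (f = 2 - 1*(-212) = 2 + 212 = 214)
l(Y) = -3 + 2*Y/(214 + Y) (l(Y) = -3 + (Y + Y)/(Y + 214) = -3 + (2*Y)/(214 + Y) = -3 + 2*Y/(214 + Y))
-48867 + l(-95) = -48867 + (-642 - 1*(-95))/(214 - 95) = -48867 + (-642 + 95)/119 = -48867 + (1/119)*(-547) = -48867 - 547/119 = -5815720/119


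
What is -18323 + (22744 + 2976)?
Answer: 7397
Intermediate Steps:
-18323 + (22744 + 2976) = -18323 + 25720 = 7397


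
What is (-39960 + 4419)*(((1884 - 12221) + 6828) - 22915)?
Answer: 939135384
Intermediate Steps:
(-39960 + 4419)*(((1884 - 12221) + 6828) - 22915) = -35541*((-10337 + 6828) - 22915) = -35541*(-3509 - 22915) = -35541*(-26424) = 939135384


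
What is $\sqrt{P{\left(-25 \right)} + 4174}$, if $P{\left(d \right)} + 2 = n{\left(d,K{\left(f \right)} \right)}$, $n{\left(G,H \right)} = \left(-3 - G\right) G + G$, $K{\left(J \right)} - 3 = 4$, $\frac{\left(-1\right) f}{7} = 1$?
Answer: $\sqrt{3597} \approx 59.975$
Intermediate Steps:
$f = -7$ ($f = \left(-7\right) 1 = -7$)
$K{\left(J \right)} = 7$ ($K{\left(J \right)} = 3 + 4 = 7$)
$n{\left(G,H \right)} = G + G \left(-3 - G\right)$ ($n{\left(G,H \right)} = G \left(-3 - G\right) + G = G + G \left(-3 - G\right)$)
$P{\left(d \right)} = -2 - d \left(2 + d\right)$
$\sqrt{P{\left(-25 \right)} + 4174} = \sqrt{\left(-2 - - 25 \left(2 - 25\right)\right) + 4174} = \sqrt{\left(-2 - \left(-25\right) \left(-23\right)\right) + 4174} = \sqrt{\left(-2 - 575\right) + 4174} = \sqrt{-577 + 4174} = \sqrt{3597}$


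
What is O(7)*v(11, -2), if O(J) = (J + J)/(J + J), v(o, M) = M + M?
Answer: -4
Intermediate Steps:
v(o, M) = 2*M
O(J) = 1 (O(J) = (2*J)/((2*J)) = (2*J)*(1/(2*J)) = 1)
O(7)*v(11, -2) = 1*(2*(-2)) = 1*(-4) = -4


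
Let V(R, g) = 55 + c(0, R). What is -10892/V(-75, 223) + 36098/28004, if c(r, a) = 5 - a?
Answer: -150073169/1890270 ≈ -79.392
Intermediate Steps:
V(R, g) = 60 - R (V(R, g) = 55 + (5 - R) = 60 - R)
-10892/V(-75, 223) + 36098/28004 = -10892/(60 - 1*(-75)) + 36098/28004 = -10892/(60 + 75) + 36098*(1/28004) = -10892/135 + 18049/14002 = -150073169/1890270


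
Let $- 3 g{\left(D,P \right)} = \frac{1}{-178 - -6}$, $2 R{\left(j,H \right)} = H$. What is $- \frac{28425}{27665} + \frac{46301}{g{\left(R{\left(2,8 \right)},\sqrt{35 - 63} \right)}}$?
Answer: $\frac{132190645743}{5533} \approx 2.3891 \cdot 10^{7}$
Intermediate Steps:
$R{\left(j,H \right)} = \frac{H}{2}$
$g{\left(D,P \right)} = \frac{1}{516}$ ($g{\left(D,P \right)} = - \frac{1}{3 \left(-178 - -6\right)} = - \frac{1}{3 \left(-178 + 6\right)} = - \frac{1}{3 \left(-172\right)} = \left(- \frac{1}{3}\right) \left(- \frac{1}{172}\right) = \frac{1}{516}$)
$- \frac{28425}{27665} + \frac{46301}{g{\left(R{\left(2,8 \right)},\sqrt{35 - 63} \right)}} = - \frac{28425}{27665} + 46301 \frac{1}{\frac{1}{516}} = \left(-28425\right) \frac{1}{27665} + 46301 \cdot 516 = - \frac{5685}{5533} + 23891316 = \frac{132190645743}{5533}$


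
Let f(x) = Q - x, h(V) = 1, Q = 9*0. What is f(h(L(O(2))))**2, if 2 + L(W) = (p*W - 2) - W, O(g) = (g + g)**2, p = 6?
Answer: 1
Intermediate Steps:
O(g) = 4*g**2 (O(g) = (2*g)**2 = 4*g**2)
Q = 0
L(W) = -4 + 5*W (L(W) = -2 + ((6*W - 2) - W) = -2 + ((-2 + 6*W) - W) = -2 + (-2 + 5*W) = -4 + 5*W)
f(x) = -x (f(x) = 0 - x = -x)
f(h(L(O(2))))**2 = (-1*1)**2 = (-1)**2 = 1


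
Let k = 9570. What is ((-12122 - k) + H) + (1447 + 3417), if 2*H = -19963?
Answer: -53619/2 ≈ -26810.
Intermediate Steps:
H = -19963/2 (H = (½)*(-19963) = -19963/2 ≈ -9981.5)
((-12122 - k) + H) + (1447 + 3417) = ((-12122 - 1*9570) - 19963/2) + (1447 + 3417) = ((-12122 - 9570) - 19963/2) + 4864 = (-21692 - 19963/2) + 4864 = -63347/2 + 4864 = -53619/2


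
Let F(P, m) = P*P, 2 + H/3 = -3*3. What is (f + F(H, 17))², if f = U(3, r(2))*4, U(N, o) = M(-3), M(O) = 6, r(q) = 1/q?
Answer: 1238769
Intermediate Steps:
U(N, o) = 6
H = -33 (H = -6 + 3*(-3*3) = -6 + 3*(-9) = -6 - 27 = -33)
F(P, m) = P²
f = 24 (f = 6*4 = 24)
(f + F(H, 17))² = (24 + (-33)²)² = (24 + 1089)² = 1113² = 1238769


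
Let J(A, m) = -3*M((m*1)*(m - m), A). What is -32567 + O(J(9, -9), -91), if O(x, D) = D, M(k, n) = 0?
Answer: -32658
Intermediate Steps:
J(A, m) = 0 (J(A, m) = -3*0 = 0)
-32567 + O(J(9, -9), -91) = -32567 - 91 = -32658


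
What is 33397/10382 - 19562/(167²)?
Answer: 728316249/289543598 ≈ 2.5154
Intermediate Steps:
33397/10382 - 19562/(167²) = 33397*(1/10382) - 19562/27889 = 33397/10382 - 19562*1/27889 = 33397/10382 - 19562/27889 = 728316249/289543598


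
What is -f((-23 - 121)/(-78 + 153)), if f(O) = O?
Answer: 48/25 ≈ 1.9200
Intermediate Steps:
-f((-23 - 121)/(-78 + 153)) = -(-23 - 121)/(-78 + 153) = -(-144)/75 = -1*(-48/25) = 48/25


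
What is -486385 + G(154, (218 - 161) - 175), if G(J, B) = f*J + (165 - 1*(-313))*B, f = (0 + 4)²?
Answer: -540325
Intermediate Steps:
f = 16 (f = 4² = 16)
G(J, B) = 16*J + 478*B (G(J, B) = 16*J + (165 - 1*(-313))*B = 16*J + (165 + 313)*B = 16*J + 478*B)
-486385 + G(154, (218 - 161) - 175) = -486385 + (16*154 + 478*((218 - 161) - 175)) = -486385 + (2464 + 478*(57 - 175)) = -486385 + (2464 + 478*(-118)) = -486385 + (2464 - 56404) = -486385 - 53940 = -540325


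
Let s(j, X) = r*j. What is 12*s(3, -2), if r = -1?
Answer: -36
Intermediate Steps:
s(j, X) = -j
12*s(3, -2) = 12*(-1*3) = 12*(-3) = -36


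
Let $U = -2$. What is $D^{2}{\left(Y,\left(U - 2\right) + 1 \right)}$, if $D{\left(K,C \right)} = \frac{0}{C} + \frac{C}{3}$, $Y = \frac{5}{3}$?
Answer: $1$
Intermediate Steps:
$Y = \frac{5}{3}$ ($Y = 5 \cdot \frac{1}{3} = \frac{5}{3} \approx 1.6667$)
$D{\left(K,C \right)} = \frac{C}{3}$ ($D{\left(K,C \right)} = 0 + C \frac{1}{3} = 0 + \frac{C}{3} = \frac{C}{3}$)
$D^{2}{\left(Y,\left(U - 2\right) + 1 \right)} = \left(\frac{\left(-2 - 2\right) + 1}{3}\right)^{2} = \left(\frac{-4 + 1}{3}\right)^{2} = \left(\frac{1}{3} \left(-3\right)\right)^{2} = \left(-1\right)^{2} = 1$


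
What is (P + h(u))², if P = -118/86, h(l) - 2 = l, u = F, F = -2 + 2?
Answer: 729/1849 ≈ 0.39427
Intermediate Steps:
F = 0
u = 0
h(l) = 2 + l
P = -59/43 (P = -118/86 = -1*59/43 = -59/43 ≈ -1.3721)
(P + h(u))² = (-59/43 + (2 + 0))² = (-59/43 + 2)² = (27/43)² = 729/1849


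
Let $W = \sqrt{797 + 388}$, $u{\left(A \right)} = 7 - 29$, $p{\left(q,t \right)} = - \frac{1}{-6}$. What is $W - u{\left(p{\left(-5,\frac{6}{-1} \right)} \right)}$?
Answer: $22 + \sqrt{1185} \approx 56.424$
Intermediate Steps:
$p{\left(q,t \right)} = \frac{1}{6}$ ($p{\left(q,t \right)} = \left(-1\right) \left(- \frac{1}{6}\right) = \frac{1}{6}$)
$u{\left(A \right)} = -22$ ($u{\left(A \right)} = 7 - 29 = -22$)
$W = \sqrt{1185} \approx 34.424$
$W - u{\left(p{\left(-5,\frac{6}{-1} \right)} \right)} = \sqrt{1185} - -22 = \sqrt{1185} + 22 = 22 + \sqrt{1185}$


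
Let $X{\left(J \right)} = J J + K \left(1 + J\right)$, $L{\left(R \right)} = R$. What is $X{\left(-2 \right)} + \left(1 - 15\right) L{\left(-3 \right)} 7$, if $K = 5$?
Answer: $293$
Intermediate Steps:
$X{\left(J \right)} = 5 + J^{2} + 5 J$ ($X{\left(J \right)} = J J + 5 \left(1 + J\right) = J^{2} + \left(5 + 5 J\right) = 5 + J^{2} + 5 J$)
$X{\left(-2 \right)} + \left(1 - 15\right) L{\left(-3 \right)} 7 = \left(5 + \left(-2\right)^{2} + 5 \left(-2\right)\right) + \left(1 - 15\right) \left(-3\right) 7 = \left(5 + 4 - 10\right) + \left(1 - 15\right) \left(-3\right) 7 = -1 + \left(-14\right) \left(-3\right) 7 = -1 + 42 \cdot 7 = -1 + 294 = 293$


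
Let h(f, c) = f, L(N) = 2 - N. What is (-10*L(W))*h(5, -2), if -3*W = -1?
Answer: -250/3 ≈ -83.333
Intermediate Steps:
W = ⅓ (W = -⅓*(-1) = ⅓ ≈ 0.33333)
(-10*L(W))*h(5, -2) = -10*(2 - 1*⅓)*5 = -10*(2 - ⅓)*5 = -10*5/3*5 = -50/3*5 = -250/3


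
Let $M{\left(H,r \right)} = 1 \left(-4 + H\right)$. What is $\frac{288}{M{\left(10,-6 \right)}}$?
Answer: $48$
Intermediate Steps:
$M{\left(H,r \right)} = -4 + H$
$\frac{288}{M{\left(10,-6 \right)}} = \frac{288}{-4 + 10} = \frac{288}{6} = 288 \cdot \frac{1}{6} = 48$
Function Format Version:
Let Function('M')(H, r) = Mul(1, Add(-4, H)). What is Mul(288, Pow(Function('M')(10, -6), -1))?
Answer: 48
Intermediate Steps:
Function('M')(H, r) = Add(-4, H)
Mul(288, Pow(Function('M')(10, -6), -1)) = Mul(288, Pow(Add(-4, 10), -1)) = Mul(288, Pow(6, -1)) = Mul(288, Rational(1, 6)) = 48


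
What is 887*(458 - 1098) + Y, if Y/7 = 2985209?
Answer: 20328783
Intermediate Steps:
Y = 20896463 (Y = 7*2985209 = 20896463)
887*(458 - 1098) + Y = 887*(458 - 1098) + 20896463 = 887*(-640) + 20896463 = -567680 + 20896463 = 20328783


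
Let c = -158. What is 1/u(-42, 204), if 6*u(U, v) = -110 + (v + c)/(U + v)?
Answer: -486/8887 ≈ -0.054687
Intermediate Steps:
u(U, v) = -55/3 + (-158 + v)/(6*(U + v)) (u(U, v) = (-110 + (v - 158)/(U + v))/6 = (-110 + (-158 + v)/(U + v))/6 = -55/3 + (-158 + v)/(6*(U + v)))
1/u(-42, 204) = 1/((-158 - 110*(-42) - 109*204)/(6*(-42 + 204))) = 1/((1/6)*(-158 + 4620 - 22236)/162) = 1/((1/6)*(1/162)*(-17774)) = 1/(-8887/486) = -486/8887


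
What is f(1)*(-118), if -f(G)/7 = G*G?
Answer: 826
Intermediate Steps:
f(G) = -7*G² (f(G) = -7*G*G = -7*G²)
f(1)*(-118) = -7*1²*(-118) = -7*1*(-118) = -7*(-118) = 826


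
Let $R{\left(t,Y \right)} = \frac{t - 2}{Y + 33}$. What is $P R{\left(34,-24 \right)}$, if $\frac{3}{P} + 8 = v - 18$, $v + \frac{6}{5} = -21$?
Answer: $- \frac{160}{723} \approx -0.2213$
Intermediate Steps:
$v = - \frac{111}{5}$ ($v = - \frac{6}{5} - 21 = - \frac{111}{5} \approx -22.2$)
$P = - \frac{15}{241}$ ($P = \frac{3}{-8 - \frac{201}{5}} = \frac{3}{- \frac{241}{5}} = 3 \left(- \frac{5}{241}\right) = - \frac{15}{241} \approx -0.062241$)
$R{\left(t,Y \right)} = \frac{-2 + t}{33 + Y}$
$P R{\left(34,-24 \right)} = - \frac{15 \frac{-2 + 34}{33 - 24}}{241} = - \frac{15 \cdot \frac{1}{9} \cdot 32}{241} = \left(- \frac{15}{241}\right) \frac{32}{9} = - \frac{160}{723}$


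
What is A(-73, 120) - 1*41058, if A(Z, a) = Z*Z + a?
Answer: -35609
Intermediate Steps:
A(Z, a) = a + Z**2 (A(Z, a) = Z**2 + a = a + Z**2)
A(-73, 120) - 1*41058 = (120 + (-73)**2) - 1*41058 = (120 + 5329) - 41058 = 5449 - 41058 = -35609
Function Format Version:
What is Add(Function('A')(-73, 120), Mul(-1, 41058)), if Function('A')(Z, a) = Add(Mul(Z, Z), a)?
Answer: -35609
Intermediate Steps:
Function('A')(Z, a) = Add(a, Pow(Z, 2)) (Function('A')(Z, a) = Add(Pow(Z, 2), a) = Add(a, Pow(Z, 2)))
Add(Function('A')(-73, 120), Mul(-1, 41058)) = Add(Add(120, Pow(-73, 2)), Mul(-1, 41058)) = Add(Add(120, 5329), -41058) = Add(5449, -41058) = -35609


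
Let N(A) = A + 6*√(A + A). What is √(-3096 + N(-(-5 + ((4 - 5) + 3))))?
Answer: √(-3093 + 6*√6) ≈ 55.482*I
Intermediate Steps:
N(A) = A + 6*√2*√A (N(A) = A + 6*√(2*A) = A + 6*(√2*√A) = A + 6*√2*√A)
√(-3096 + N(-(-5 + ((4 - 5) + 3)))) = √(-3096 + (-(-5 + ((4 - 5) + 3)) + 6*√2*√(-(-5 + ((4 - 5) + 3))))) = √(-3096 + (-(-5 + (-1 + 3)) + 6*√2*√(-(-5 + (-1 + 3))))) = √(-3096 + (-(-5 + 2) + 6*√2*√(-(-5 + 2)))) = √(-3096 + (-1*(-3) + 6*√2*√(-1*(-3)))) = √(-3096 + (3 + 6*√2*√3)) = √(-3096 + (3 + 6*√6)) = √(-3093 + 6*√6)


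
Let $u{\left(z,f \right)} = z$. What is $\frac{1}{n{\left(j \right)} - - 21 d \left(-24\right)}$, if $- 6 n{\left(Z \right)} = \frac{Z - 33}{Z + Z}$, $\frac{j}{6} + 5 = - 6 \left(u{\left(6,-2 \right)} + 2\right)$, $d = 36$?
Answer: $- \frac{424}{7693095} \approx -5.5114 \cdot 10^{-5}$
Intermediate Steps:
$j = -318$ ($j = -30 + 6 \left(- 6 \left(6 + 2\right)\right) = -30 + 6 \left(\left(-6\right) 8\right) = -30 + 6 \left(-48\right) = -30 - 288 = -318$)
$n{\left(Z \right)} = - \frac{-33 + Z}{12 Z}$ ($n{\left(Z \right)} = - \frac{\left(Z - 33\right) \frac{1}{Z + Z}}{6} = - \frac{\left(-33 + Z\right) \frac{1}{2 Z}}{6} = - \frac{\frac{1}{2} \frac{1}{Z} \left(-33 + Z\right)}{6} = - \frac{-33 + Z}{12 Z}$)
$\frac{1}{n{\left(j \right)} - - 21 d \left(-24\right)} = \frac{1}{\frac{33 - -318}{12 \left(-318\right)} - \left(-21\right) 36 \left(-24\right)} = \frac{1}{\frac{1}{12} \left(- \frac{1}{318}\right) \left(33 + 318\right) - \left(-756\right) \left(-24\right)} = \frac{1}{\frac{1}{12} \left(- \frac{1}{318}\right) 351 - 18144} = \frac{1}{- \frac{39}{424} - 18144} = \frac{1}{- \frac{7693095}{424}} = - \frac{424}{7693095}$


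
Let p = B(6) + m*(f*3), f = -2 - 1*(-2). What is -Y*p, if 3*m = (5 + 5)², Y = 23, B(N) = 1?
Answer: -23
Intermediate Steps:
f = 0 (f = -2 + 2 = 0)
m = 100/3 (m = (5 + 5)²/3 = (⅓)*10² = (⅓)*100 = 100/3 ≈ 33.333)
p = 1 (p = 1 + 100*(0*3)/3 = 1 + (100/3)*0 = 1 + 0 = 1)
-Y*p = -23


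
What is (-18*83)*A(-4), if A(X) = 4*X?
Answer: 23904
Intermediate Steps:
(-18*83)*A(-4) = (-18*83)*(4*(-4)) = -1494*(-16) = 23904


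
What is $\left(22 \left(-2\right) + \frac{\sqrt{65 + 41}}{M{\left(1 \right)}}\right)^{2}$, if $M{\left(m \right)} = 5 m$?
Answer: $\frac{\left(220 - \sqrt{106}\right)^{2}}{25} \approx 1759.0$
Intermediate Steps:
$\left(22 \left(-2\right) + \frac{\sqrt{65 + 41}}{M{\left(1 \right)}}\right)^{2} = \left(22 \left(-2\right) + \frac{\sqrt{65 + 41}}{5 \cdot 1}\right)^{2} = \left(-44 + \frac{\sqrt{106}}{5}\right)^{2}$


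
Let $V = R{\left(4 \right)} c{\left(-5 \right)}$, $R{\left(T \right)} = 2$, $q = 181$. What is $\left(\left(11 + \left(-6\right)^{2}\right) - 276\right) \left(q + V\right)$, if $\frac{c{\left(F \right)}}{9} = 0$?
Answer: $-41449$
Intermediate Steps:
$c{\left(F \right)} = 0$ ($c{\left(F \right)} = 9 \cdot 0 = 0$)
$V = 0$ ($V = 2 \cdot 0 = 0$)
$\left(\left(11 + \left(-6\right)^{2}\right) - 276\right) \left(q + V\right) = \left(\left(11 + \left(-6\right)^{2}\right) - 276\right) \left(181 + 0\right) = \left(\left(11 + 36\right) - 276\right) 181 = \left(47 - 276\right) 181 = \left(-229\right) 181 = -41449$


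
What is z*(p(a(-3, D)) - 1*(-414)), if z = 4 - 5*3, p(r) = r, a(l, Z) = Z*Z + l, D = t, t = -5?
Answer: -4796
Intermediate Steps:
D = -5
a(l, Z) = l + Z² (a(l, Z) = Z² + l = l + Z²)
z = -11 (z = 4 - 15 = -11)
z*(p(a(-3, D)) - 1*(-414)) = -11*((-3 + (-5)²) - 1*(-414)) = -11*((-3 + 25) + 414) = -11*(22 + 414) = -11*436 = -4796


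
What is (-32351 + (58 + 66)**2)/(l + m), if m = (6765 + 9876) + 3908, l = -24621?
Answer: 16975/4072 ≈ 4.1687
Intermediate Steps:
m = 20549 (m = 16641 + 3908 = 20549)
(-32351 + (58 + 66)**2)/(l + m) = (-32351 + (58 + 66)**2)/(-24621 + 20549) = (-32351 + 124**2)/(-4072) = (-32351 + 15376)*(-1/4072) = -16975*(-1/4072) = 16975/4072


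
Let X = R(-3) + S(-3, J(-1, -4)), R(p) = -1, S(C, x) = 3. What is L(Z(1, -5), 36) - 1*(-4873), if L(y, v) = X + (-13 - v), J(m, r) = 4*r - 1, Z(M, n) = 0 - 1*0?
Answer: 4826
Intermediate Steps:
Z(M, n) = 0 (Z(M, n) = 0 + 0 = 0)
J(m, r) = -1 + 4*r
X = 2 (X = -1 + 3 = 2)
L(y, v) = -11 - v (L(y, v) = 2 + (-13 - v) = -11 - v)
L(Z(1, -5), 36) - 1*(-4873) = (-11 - 1*36) - 1*(-4873) = (-11 - 36) + 4873 = -47 + 4873 = 4826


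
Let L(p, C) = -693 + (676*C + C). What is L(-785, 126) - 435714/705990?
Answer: 98568766/1165 ≈ 84608.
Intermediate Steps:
L(p, C) = -693 + 677*C
L(-785, 126) - 435714/705990 = (-693 + 677*126) - 435714/705990 = (-693 + 85302) - 435714/705990 = 84609 - 1*719/1165 = 84609 - 719/1165 = 98568766/1165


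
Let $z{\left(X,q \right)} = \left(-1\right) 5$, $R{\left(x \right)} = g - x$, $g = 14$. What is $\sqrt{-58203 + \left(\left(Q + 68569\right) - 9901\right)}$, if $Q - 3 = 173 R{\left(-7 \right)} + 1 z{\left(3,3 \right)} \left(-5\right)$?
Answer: $\sqrt{4126} \approx 64.234$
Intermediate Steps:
$R{\left(x \right)} = 14 - x$
$z{\left(X,q \right)} = -5$
$Q = 3661$ ($Q = 3 + \left(173 \left(14 - -7\right) + 1 \left(-5\right) \left(-5\right)\right) = 3 - \left(-25 - 173 \left(14 + 7\right)\right) = 3 + \left(173 \cdot 21 + 25\right) = 3 + \left(3633 + 25\right) = 3 + 3658 = 3661$)
$\sqrt{-58203 + \left(\left(Q + 68569\right) - 9901\right)} = \sqrt{-58203 + \left(\left(3661 + 68569\right) - 9901\right)} = \sqrt{-58203 + \left(72230 - 9901\right)} = \sqrt{-58203 + 62329} = \sqrt{4126}$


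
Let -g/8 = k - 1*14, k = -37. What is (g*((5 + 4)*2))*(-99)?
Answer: -727056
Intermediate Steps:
g = 408 (g = -8*(-37 - 1*14) = -8*(-37 - 14) = -8*(-51) = 408)
(g*((5 + 4)*2))*(-99) = (408*((5 + 4)*2))*(-99) = (408*(9*2))*(-99) = (408*18)*(-99) = 7344*(-99) = -727056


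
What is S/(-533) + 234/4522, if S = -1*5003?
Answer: 11374144/1205113 ≈ 9.4382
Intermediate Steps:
S = -5003
S/(-533) + 234/4522 = -5003/(-533) + 234/4522 = -5003*(-1/533) + 234*(1/4522) = 5003/533 + 117/2261 = 11374144/1205113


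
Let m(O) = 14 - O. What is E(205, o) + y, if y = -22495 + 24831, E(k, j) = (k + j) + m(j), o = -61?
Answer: 2555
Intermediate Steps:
E(k, j) = 14 + k (E(k, j) = (k + j) + (14 - j) = (j + k) + (14 - j) = 14 + k)
y = 2336
E(205, o) + y = (14 + 205) + 2336 = 219 + 2336 = 2555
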